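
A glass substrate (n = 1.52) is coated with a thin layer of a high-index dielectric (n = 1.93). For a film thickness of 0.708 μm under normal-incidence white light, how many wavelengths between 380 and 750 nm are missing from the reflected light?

Top surface (1.0 → 1.93): reflection off a higher-index medium gives a half-wave phase shift.
Bottom surface (1.93 → 1.52): reflection off a lower-index medium gives no phase shift.
Net: one phase inversion between the two reflected rays.
So the condition for destructive reflection is 2 n t = m λ.
λ = 2 n t / m = 2733 / m nm.
m=3: 911 nm (IR); m=4: 683 nm (visible); m=5: 547 nm (visible); m=6: 455 nm (visible); m=7: 390 nm (visible); m=8: 342 nm (UV).

4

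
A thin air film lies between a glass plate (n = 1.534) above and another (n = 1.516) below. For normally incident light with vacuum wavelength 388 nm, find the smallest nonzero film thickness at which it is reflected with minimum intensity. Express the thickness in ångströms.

1940 Å

Top surface (1.534 → 1.0): reflection off a lower-index medium gives no phase shift.
Bottom surface (1.0 → 1.516): reflection off a higher-index medium gives a half-wave phase shift.
The two reflections differ by half a wavelength.
With one net inversion, destructive interference in reflection requires 2 n t = m λ.
Minimum nonzero at m = 1: t = λ / (2 n) = 388 / (2 × 1.0) = 194 nm.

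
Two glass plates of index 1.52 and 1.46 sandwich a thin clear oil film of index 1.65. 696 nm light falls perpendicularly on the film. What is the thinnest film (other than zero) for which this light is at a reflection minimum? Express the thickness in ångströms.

2109 Å

At the upper boundary (n = 1.52 to n = 1.65) the reflected ray undergoes a half-wave phase shift.
Ray reflecting at the bottom interface goes from n = 1.65 toward n = 1.46: no phase shift.
Net: one phase inversion between the two reflected rays.
For minimum reflection here: 2 n t = m λ.
Minimum nonzero at m = 1: t = λ / (2 n) = 696 / (2 × 1.65) = 211 nm.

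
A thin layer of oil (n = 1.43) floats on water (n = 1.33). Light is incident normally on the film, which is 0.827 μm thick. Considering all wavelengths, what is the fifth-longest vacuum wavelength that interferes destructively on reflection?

473 nm

Ray reflecting at the top interface goes from n = 1.0 toward n = 1.43: a half-wave phase shift.
Bottom surface (1.43 → 1.33): reflection off a lower-index medium gives no phase shift.
The two reflections differ by half a wavelength.
For dark reflection here: 2 n t = m λ.
λ = 2 n t / m. The fifth-longest wavelength is m = 5: λ = 2 × 1.43 × 827 / 5.00 = 473 nm.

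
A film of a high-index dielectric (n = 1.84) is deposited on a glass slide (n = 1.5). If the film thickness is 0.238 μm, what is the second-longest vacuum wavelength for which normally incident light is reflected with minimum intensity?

438 nm

At the upper boundary (n = 1.0 to n = 1.84) the reflected ray undergoes a half-wave phase shift.
Bottom surface (1.84 → 1.5): reflection off a lower-index medium gives no phase shift.
Net: one phase inversion between the two reflected rays.
So the condition for destructive reflection is 2 n t = m λ.
λ = 2 n t / m. The second-longest wavelength is m = 2: λ = 2 × 1.84 × 238 / 2.00 = 438 nm.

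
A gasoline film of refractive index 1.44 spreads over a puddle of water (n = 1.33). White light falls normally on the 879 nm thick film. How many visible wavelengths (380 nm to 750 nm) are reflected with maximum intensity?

Ray reflecting at the top interface goes from n = 1.0 toward n = 1.44: a half-wave phase shift.
Ray reflecting at the bottom interface goes from n = 1.44 toward n = 1.33: no phase shift.
The two reflections differ by half a wavelength.
So the condition for constructive reflection is 2 n t = (m + ½) λ.
λ = 2 n t / (m + ½) = 2532 / (m + ½) nm.
m=2: 1013 nm (IR); m=3: 723 nm (visible); m=4: 563 nm (visible); m=5: 460 nm (visible); m=6: 389 nm (visible); m=7: 338 nm (UV).

4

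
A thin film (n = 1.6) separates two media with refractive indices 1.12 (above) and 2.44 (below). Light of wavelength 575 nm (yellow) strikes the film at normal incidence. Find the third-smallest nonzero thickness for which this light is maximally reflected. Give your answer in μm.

Ray reflecting at the top interface goes from n = 1.12 toward n = 1.6: a half-wave phase shift.
At the lower boundary (n = 1.6 to n = 2.44) the reflected ray undergoes a half-wave phase shift.
Net: no relative phase inversion (both shifts match).
For strong reflection here: 2 n t = m λ.
The third-smallest nonzero thickness corresponds to m = 3: t = m λ / (2 n) = 3.00 × 575 / (2 × 1.6) = 539 nm.

0.539 μm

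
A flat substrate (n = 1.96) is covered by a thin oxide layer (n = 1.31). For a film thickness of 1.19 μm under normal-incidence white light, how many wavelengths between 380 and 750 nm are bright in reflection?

4

Top surface (1.0 → 1.31): reflection off a higher-index medium gives a half-wave phase shift.
Bottom surface (1.31 → 1.96): reflection off a higher-index medium gives a half-wave phase shift.
Net: no relative phase inversion (both shifts match).
With no net inversion, constructive interference in reflection requires 2 n t = m λ.
λ = 2 n t / m = 3118 / m nm.
m=4: 779 nm (IR); m=5: 624 nm (visible); m=6: 520 nm (visible); m=7: 445 nm (visible); m=8: 390 nm (visible); m=9: 346 nm (UV).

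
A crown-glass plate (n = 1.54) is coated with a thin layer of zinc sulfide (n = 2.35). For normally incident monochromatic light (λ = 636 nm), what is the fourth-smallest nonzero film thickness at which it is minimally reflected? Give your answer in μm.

At the upper boundary (n = 1.0 to n = 2.35) the reflected ray undergoes a half-wave phase shift.
At the lower boundary (n = 2.35 to n = 1.54) the reflected ray undergoes no phase shift.
Exactly one π shift → a net half-wave offset.
With one net inversion, destructive interference in reflection requires 2 n t = m λ.
The fourth-smallest nonzero thickness corresponds to m = 4: t = m λ / (2 n) = 4.00 × 636 / (2 × 2.35) = 541 nm.

0.541 μm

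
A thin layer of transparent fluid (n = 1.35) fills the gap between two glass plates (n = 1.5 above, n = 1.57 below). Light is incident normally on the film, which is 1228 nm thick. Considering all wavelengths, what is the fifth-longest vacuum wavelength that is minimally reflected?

663 nm

Top surface (1.5 → 1.35): reflection off a lower-index medium gives no phase shift.
Ray reflecting at the bottom interface goes from n = 1.35 toward n = 1.57: a half-wave phase shift.
Exactly one π shift → a net half-wave offset.
With one net inversion, destructive interference in reflection requires 2 n t = m λ.
λ = 2 n t / m. The fifth-longest wavelength is m = 5: λ = 2 × 1.35 × 1228 / 5.00 = 663 nm.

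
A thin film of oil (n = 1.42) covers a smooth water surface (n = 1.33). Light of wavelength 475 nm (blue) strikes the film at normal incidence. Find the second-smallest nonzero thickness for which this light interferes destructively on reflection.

335 nm

At the upper boundary (n = 1.0 to n = 1.42) the reflected ray undergoes a half-wave phase shift.
Ray reflecting at the bottom interface goes from n = 1.42 toward n = 1.33: no phase shift.
Exactly one π shift → a net half-wave offset.
So the condition for destructive reflection is 2 n t = m λ.
The second-smallest nonzero thickness corresponds to m = 2: t = m λ / (2 n) = 2.00 × 475 / (2 × 1.42) = 335 nm.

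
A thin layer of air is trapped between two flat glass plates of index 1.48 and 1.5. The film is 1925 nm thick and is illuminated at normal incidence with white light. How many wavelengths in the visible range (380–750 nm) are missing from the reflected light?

At the upper boundary (n = 1.48 to n = 1.0) the reflected ray undergoes no phase shift.
At the lower boundary (n = 1.0 to n = 1.5) the reflected ray undergoes a half-wave phase shift.
Net: one phase inversion between the two reflected rays.
For weak reflection here: 2 n t = m λ.
λ = 2 n t / m = 3850 / m nm.
m=5: 770 nm (IR); m=6: 642 nm (visible); m=7: 550 nm (visible); m=8: 481 nm (visible); m=9: 428 nm (visible); m=10: 385 nm (visible); m=11: 350 nm (UV).

5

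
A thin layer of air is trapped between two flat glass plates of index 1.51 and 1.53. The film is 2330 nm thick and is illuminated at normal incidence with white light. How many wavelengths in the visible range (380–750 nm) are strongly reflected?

Ray reflecting at the top interface goes from n = 1.51 toward n = 1.0: no phase shift.
At the lower boundary (n = 1.0 to n = 1.53) the reflected ray undergoes a half-wave phase shift.
The two reflections differ by half a wavelength.
For maximum reflection here: 2 n t = (m + ½) λ.
λ = 2 n t / (m + ½) = 4660 / (m + ½) nm.
m=5: 847 nm (IR); m=6: 717 nm (visible); m=7: 621 nm (visible); m=8: 548 nm (visible); m=9: 491 nm (visible); m=10: 444 nm (visible); m=11: 405 nm (visible); m=12: 373 nm (UV).

6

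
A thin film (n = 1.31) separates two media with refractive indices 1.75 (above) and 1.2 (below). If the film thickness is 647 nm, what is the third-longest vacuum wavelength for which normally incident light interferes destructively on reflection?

678 nm

Top surface (1.75 → 1.31): reflection off a lower-index medium gives no phase shift.
Ray reflecting at the bottom interface goes from n = 1.31 toward n = 1.2: no phase shift.
The two reflections carry the same phase change, so no net offset.
So the condition for destructive reflection is 2 n t = (m + ½) λ.
λ = 2 n t / (m + ½). The third-longest wavelength is m = 2: λ = 2 × 1.31 × 647 / 2.50 = 678 nm.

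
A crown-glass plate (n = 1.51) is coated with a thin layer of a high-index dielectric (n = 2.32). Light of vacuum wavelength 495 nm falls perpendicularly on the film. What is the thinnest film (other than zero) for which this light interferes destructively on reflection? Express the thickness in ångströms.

1067 Å

At the upper boundary (n = 1.0 to n = 2.32) the reflected ray undergoes a half-wave phase shift.
At the lower boundary (n = 2.32 to n = 1.51) the reflected ray undergoes no phase shift.
Exactly one π shift → a net half-wave offset.
With one net inversion, destructive interference in reflection requires 2 n t = m λ.
Minimum nonzero at m = 1: t = λ / (2 n) = 495 / (2 × 2.32) = 107 nm.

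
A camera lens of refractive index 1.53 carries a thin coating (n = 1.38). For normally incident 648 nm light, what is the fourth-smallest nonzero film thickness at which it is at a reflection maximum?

Ray reflecting at the top interface goes from n = 1.0 toward n = 1.38: a half-wave phase shift.
At the lower boundary (n = 1.38 to n = 1.53) the reflected ray undergoes a half-wave phase shift.
The two reflections carry the same phase change, so no net offset.
So the condition for constructive reflection is 2 n t = m λ.
The fourth-smallest nonzero thickness corresponds to m = 4: t = m λ / (2 n) = 4.00 × 648 / (2 × 1.38) = 939 nm.

939 nm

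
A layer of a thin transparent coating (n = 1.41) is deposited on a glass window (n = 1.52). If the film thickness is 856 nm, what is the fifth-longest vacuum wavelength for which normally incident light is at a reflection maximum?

483 nm

Top surface (1.0 → 1.41): reflection off a higher-index medium gives a half-wave phase shift.
At the lower boundary (n = 1.41 to n = 1.52) the reflected ray undergoes a half-wave phase shift.
The two reflections carry the same phase change, so no net offset.
For strong reflection here: 2 n t = m λ.
λ = 2 n t / m. The fifth-longest wavelength is m = 5: λ = 2 × 1.41 × 856 / 5.00 = 483 nm.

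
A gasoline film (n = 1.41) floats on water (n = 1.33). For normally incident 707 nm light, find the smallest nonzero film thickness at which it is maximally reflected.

Top surface (1.0 → 1.41): reflection off a higher-index medium gives a half-wave phase shift.
Ray reflecting at the bottom interface goes from n = 1.41 toward n = 1.33: no phase shift.
Net: one phase inversion between the two reflected rays.
With one net inversion, constructive interference in reflection requires 2 n t = (m + ½) λ.
Minimum at m = 0: t = λ / (4 n) = 707 / (4 × 1.41) = 125 nm.

125 nm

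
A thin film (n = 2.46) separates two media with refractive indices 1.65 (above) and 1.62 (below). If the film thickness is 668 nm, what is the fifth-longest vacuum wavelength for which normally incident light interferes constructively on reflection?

Top surface (1.65 → 2.46): reflection off a higher-index medium gives a half-wave phase shift.
At the lower boundary (n = 2.46 to n = 1.62) the reflected ray undergoes no phase shift.
Exactly one π shift → a net half-wave offset.
For maximum reflection here: 2 n t = (m + ½) λ.
λ = 2 n t / (m + ½). The fifth-longest wavelength is m = 4: λ = 2 × 2.46 × 668 / 4.50 = 730 nm.

730 nm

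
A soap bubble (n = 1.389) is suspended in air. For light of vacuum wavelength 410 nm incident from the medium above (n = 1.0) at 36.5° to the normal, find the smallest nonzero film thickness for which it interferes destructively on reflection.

163 nm

Top surface (1.0 → 1.389): reflection off a higher-index medium gives a half-wave phase shift.
At the lower boundary (n = 1.389 to n = 1.0) the reflected ray undergoes no phase shift.
The two reflections differ by half a wavelength.
For weak reflection here: 2 n t cos θ_r = m λ.
Snell's law: 1.0 sin 36.5° = 1.389 sin θ_r → sin θ_r = 0.428, cos θ_r = 0.904.
Minimum nonzero at m = 1: t = λ / (2 n cos θ_r) = 410 / (2 × 1.389 × 0.904) = 163 nm.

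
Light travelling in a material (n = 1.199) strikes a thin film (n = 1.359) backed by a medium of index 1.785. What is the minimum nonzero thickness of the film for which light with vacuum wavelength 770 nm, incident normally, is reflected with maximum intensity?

283 nm

At the upper boundary (n = 1.199 to n = 1.359) the reflected ray undergoes a half-wave phase shift.
At the lower boundary (n = 1.359 to n = 1.785) the reflected ray undergoes a half-wave phase shift.
Net: no relative phase inversion (both shifts match).
So the condition for constructive reflection is 2 n t = m λ.
Minimum nonzero at m = 1: t = λ / (2 n) = 770 / (2 × 1.359) = 283 nm.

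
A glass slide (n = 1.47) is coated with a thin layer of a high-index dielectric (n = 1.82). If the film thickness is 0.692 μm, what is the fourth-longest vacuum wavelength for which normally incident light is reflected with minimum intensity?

630 nm

At the upper boundary (n = 1.0 to n = 1.82) the reflected ray undergoes a half-wave phase shift.
Ray reflecting at the bottom interface goes from n = 1.82 toward n = 1.47: no phase shift.
Exactly one π shift → a net half-wave offset.
So the condition for destructive reflection is 2 n t = m λ.
λ = 2 n t / m. The fourth-longest wavelength is m = 4: λ = 2 × 1.82 × 692 / 4.00 = 630 nm.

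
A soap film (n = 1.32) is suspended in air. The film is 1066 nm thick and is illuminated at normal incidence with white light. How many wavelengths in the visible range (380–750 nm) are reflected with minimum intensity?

4

Ray reflecting at the top interface goes from n = 1.0 toward n = 1.32: a half-wave phase shift.
Ray reflecting at the bottom interface goes from n = 1.32 toward n = 1.0: no phase shift.
Net: one phase inversion between the two reflected rays.
So the condition for destructive reflection is 2 n t = m λ.
λ = 2 n t / m = 2814 / m nm.
m=3: 938 nm (IR); m=4: 704 nm (visible); m=5: 563 nm (visible); m=6: 469 nm (visible); m=7: 402 nm (visible); m=8: 352 nm (UV).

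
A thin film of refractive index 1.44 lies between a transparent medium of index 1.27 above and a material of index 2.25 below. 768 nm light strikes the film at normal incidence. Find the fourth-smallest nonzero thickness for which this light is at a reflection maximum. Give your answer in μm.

1.07 μm

Ray reflecting at the top interface goes from n = 1.27 toward n = 1.44: a half-wave phase shift.
Bottom surface (1.44 → 2.25): reflection off a higher-index medium gives a half-wave phase shift.
The two reflections carry the same phase change, so no net offset.
For strong reflection here: 2 n t = m λ.
The fourth-smallest nonzero thickness corresponds to m = 4: t = m λ / (2 n) = 4.00 × 768 / (2 × 1.44) = 1067 nm.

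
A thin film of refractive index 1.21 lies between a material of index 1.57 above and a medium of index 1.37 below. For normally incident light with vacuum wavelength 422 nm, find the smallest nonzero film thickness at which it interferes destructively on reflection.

Ray reflecting at the top interface goes from n = 1.57 toward n = 1.21: no phase shift.
Bottom surface (1.21 → 1.37): reflection off a higher-index medium gives a half-wave phase shift.
Net: one phase inversion between the two reflected rays.
So the condition for destructive reflection is 2 n t = m λ.
Minimum nonzero at m = 1: t = λ / (2 n) = 422 / (2 × 1.21) = 174 nm.

174 nm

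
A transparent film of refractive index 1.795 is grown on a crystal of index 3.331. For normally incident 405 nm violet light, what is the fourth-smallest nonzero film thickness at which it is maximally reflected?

451 nm

Ray reflecting at the top interface goes from n = 1.0 toward n = 1.795: a half-wave phase shift.
Bottom surface (1.795 → 3.331): reflection off a higher-index medium gives a half-wave phase shift.
Zero or two π shifts → no net half-wave offset.
So the condition for constructive reflection is 2 n t = m λ.
The fourth-smallest nonzero thickness corresponds to m = 4: t = m λ / (2 n) = 4.00 × 405 / (2 × 1.795) = 451 nm.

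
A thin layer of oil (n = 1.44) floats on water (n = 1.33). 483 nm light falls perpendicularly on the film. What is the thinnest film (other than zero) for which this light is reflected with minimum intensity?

168 nm

At the upper boundary (n = 1.0 to n = 1.44) the reflected ray undergoes a half-wave phase shift.
Ray reflecting at the bottom interface goes from n = 1.44 toward n = 1.33: no phase shift.
Net: one phase inversion between the two reflected rays.
So the condition for destructive reflection is 2 n t = m λ.
Minimum nonzero at m = 1: t = λ / (2 n) = 483 / (2 × 1.44) = 168 nm.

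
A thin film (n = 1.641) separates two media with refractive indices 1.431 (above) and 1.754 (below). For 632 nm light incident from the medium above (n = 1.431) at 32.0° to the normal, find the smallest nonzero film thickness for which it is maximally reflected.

At the upper boundary (n = 1.431 to n = 1.641) the reflected ray undergoes a half-wave phase shift.
At the lower boundary (n = 1.641 to n = 1.754) the reflected ray undergoes a half-wave phase shift.
The two reflections carry the same phase change, so no net offset.
For strong reflection here: 2 n t cos θ_r = m λ.
Snell's law: 1.431 sin 32.0° = 1.641 sin θ_r → sin θ_r = 0.462, cos θ_r = 0.887.
Minimum nonzero at m = 1: t = λ / (2 n cos θ_r) = 632 / (2 × 1.641 × 0.887) = 217 nm.

217 nm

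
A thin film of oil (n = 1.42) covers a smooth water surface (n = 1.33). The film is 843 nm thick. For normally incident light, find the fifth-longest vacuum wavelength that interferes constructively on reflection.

Ray reflecting at the top interface goes from n = 1.0 toward n = 1.42: a half-wave phase shift.
At the lower boundary (n = 1.42 to n = 1.33) the reflected ray undergoes no phase shift.
The two reflections differ by half a wavelength.
For strong reflection here: 2 n t = (m + ½) λ.
λ = 2 n t / (m + ½). The fifth-longest wavelength is m = 4: λ = 2 × 1.42 × 843 / 4.50 = 532 nm.

532 nm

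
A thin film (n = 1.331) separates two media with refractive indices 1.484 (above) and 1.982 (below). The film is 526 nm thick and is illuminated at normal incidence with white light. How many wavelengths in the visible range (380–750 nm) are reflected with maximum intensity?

2

At the upper boundary (n = 1.484 to n = 1.331) the reflected ray undergoes no phase shift.
At the lower boundary (n = 1.331 to n = 1.982) the reflected ray undergoes a half-wave phase shift.
Net: one phase inversion between the two reflected rays.
For maximum reflection here: 2 n t = (m + ½) λ.
λ = 2 n t / (m + ½) = 1400 / (m + ½) nm.
m=1: 933 nm (IR); m=2: 560 nm (visible); m=3: 400 nm (visible); m=4: 311 nm (UV).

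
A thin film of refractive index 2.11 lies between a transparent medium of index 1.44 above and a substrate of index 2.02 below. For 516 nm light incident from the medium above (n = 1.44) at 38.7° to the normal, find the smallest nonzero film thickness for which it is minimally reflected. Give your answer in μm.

At the upper boundary (n = 1.44 to n = 2.11) the reflected ray undergoes a half-wave phase shift.
Bottom surface (2.11 → 2.02): reflection off a lower-index medium gives no phase shift.
The two reflections differ by half a wavelength.
So the condition for destructive reflection is 2 n t cos θ_r = m λ.
Snell's law: 1.44 sin 38.7° = 2.11 sin θ_r → sin θ_r = 0.427, cos θ_r = 0.904.
Minimum nonzero at m = 1: t = λ / (2 n cos θ_r) = 516 / (2 × 2.11 × 0.904) = 135 nm.

0.135 μm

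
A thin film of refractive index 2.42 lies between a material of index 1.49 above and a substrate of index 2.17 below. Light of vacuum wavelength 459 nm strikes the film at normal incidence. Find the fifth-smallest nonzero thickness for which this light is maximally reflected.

Top surface (1.49 → 2.42): reflection off a higher-index medium gives a half-wave phase shift.
Bottom surface (2.42 → 2.17): reflection off a lower-index medium gives no phase shift.
The two reflections differ by half a wavelength.
So the condition for constructive reflection is 2 n t = (m + ½) λ.
The fifth-smallest nonzero thickness corresponds to m = 4: t = (m + ½) λ / (2 n) = 4.50 × 459 / (2 × 2.42) = 427 nm.

427 nm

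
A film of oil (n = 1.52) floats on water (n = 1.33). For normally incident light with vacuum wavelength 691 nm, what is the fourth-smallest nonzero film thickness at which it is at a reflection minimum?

909 nm

Top surface (1.0 → 1.52): reflection off a higher-index medium gives a half-wave phase shift.
Bottom surface (1.52 → 1.33): reflection off a lower-index medium gives no phase shift.
Net: one phase inversion between the two reflected rays.
For dark reflection here: 2 n t = m λ.
The fourth-smallest nonzero thickness corresponds to m = 4: t = m λ / (2 n) = 4.00 × 691 / (2 × 1.52) = 909 nm.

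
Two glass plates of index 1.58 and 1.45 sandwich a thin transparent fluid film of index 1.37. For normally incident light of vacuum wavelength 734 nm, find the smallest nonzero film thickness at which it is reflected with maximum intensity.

Top surface (1.58 → 1.37): reflection off a lower-index medium gives no phase shift.
Ray reflecting at the bottom interface goes from n = 1.37 toward n = 1.45: a half-wave phase shift.
Net: one phase inversion between the two reflected rays.
For bright reflection here: 2 n t = (m + ½) λ.
Minimum at m = 0: t = λ / (4 n) = 734 / (4 × 1.37) = 134 nm.

134 nm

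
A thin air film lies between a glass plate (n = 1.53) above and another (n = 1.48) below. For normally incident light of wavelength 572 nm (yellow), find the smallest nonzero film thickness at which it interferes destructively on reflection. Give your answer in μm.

Ray reflecting at the top interface goes from n = 1.53 toward n = 1.0: no phase shift.
Bottom surface (1.0 → 1.48): reflection off a higher-index medium gives a half-wave phase shift.
Exactly one π shift → a net half-wave offset.
So the condition for destructive reflection is 2 n t = m λ.
Minimum nonzero at m = 1: t = λ / (2 n) = 572 / (2 × 1.0) = 286 nm.

0.286 μm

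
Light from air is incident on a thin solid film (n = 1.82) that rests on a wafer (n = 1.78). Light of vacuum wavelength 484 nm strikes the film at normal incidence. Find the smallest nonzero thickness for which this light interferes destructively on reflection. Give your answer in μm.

0.133 μm

Ray reflecting at the top interface goes from n = 1.0 toward n = 1.82: a half-wave phase shift.
Bottom surface (1.82 → 1.78): reflection off a lower-index medium gives no phase shift.
The two reflections differ by half a wavelength.
For weak reflection here: 2 n t = m λ.
The smallest nonzero thickness corresponds to m = 1: t = m λ / (2 n) = 1.00 × 484 / (2 × 1.82) = 133 nm.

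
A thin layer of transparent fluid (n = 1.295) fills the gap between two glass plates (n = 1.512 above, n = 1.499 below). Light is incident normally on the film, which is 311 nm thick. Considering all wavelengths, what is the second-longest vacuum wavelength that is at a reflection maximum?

537 nm

Top surface (1.512 → 1.295): reflection off a lower-index medium gives no phase shift.
Bottom surface (1.295 → 1.499): reflection off a higher-index medium gives a half-wave phase shift.
The two reflections differ by half a wavelength.
For strong reflection here: 2 n t = (m + ½) λ.
λ = 2 n t / (m + ½). The second-longest wavelength is m = 1: λ = 2 × 1.295 × 311 / 1.50 = 537 nm.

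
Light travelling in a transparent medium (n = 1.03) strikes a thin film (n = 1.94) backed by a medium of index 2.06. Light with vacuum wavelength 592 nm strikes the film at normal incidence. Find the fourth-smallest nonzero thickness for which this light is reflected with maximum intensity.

610 nm

Ray reflecting at the top interface goes from n = 1.03 toward n = 1.94: a half-wave phase shift.
At the lower boundary (n = 1.94 to n = 2.06) the reflected ray undergoes a half-wave phase shift.
The two reflections carry the same phase change, so no net offset.
With no net inversion, constructive interference in reflection requires 2 n t = m λ.
The fourth-smallest nonzero thickness corresponds to m = 4: t = m λ / (2 n) = 4.00 × 592 / (2 × 1.94) = 610 nm.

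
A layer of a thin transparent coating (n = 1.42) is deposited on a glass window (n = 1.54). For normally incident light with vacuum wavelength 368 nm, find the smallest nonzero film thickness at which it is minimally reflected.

64.8 nm

Top surface (1.0 → 1.42): reflection off a higher-index medium gives a half-wave phase shift.
At the lower boundary (n = 1.42 to n = 1.54) the reflected ray undergoes a half-wave phase shift.
The two reflections carry the same phase change, so no net offset.
With no net inversion, destructive interference in reflection requires 2 n t = (m + ½) λ.
Minimum at m = 0: t = λ / (4 n) = 368 / (4 × 1.42) = 64.8 nm.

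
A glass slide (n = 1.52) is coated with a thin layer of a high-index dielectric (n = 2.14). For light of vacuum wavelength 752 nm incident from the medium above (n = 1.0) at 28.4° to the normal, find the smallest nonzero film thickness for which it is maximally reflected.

At the upper boundary (n = 1.0 to n = 2.14) the reflected ray undergoes a half-wave phase shift.
Bottom surface (2.14 → 1.52): reflection off a lower-index medium gives no phase shift.
The two reflections differ by half a wavelength.
With one net inversion, constructive interference in reflection requires 2 n t cos θ_r = (m + ½) λ.
Snell's law: 1.0 sin 28.4° = 2.14 sin θ_r → sin θ_r = 0.222, cos θ_r = 0.975.
Minimum at m = 0: t = λ / (4 n cos θ_r) = 752 / (4 × 2.14 × 0.975) = 90.1 nm.

90.1 nm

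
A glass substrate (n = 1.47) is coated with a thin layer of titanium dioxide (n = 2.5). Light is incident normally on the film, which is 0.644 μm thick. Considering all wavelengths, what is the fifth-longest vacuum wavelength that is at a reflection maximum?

716 nm

Top surface (1.0 → 2.5): reflection off a higher-index medium gives a half-wave phase shift.
Bottom surface (2.5 → 1.47): reflection off a lower-index medium gives no phase shift.
The two reflections differ by half a wavelength.
For bright reflection here: 2 n t = (m + ½) λ.
λ = 2 n t / (m + ½). The fifth-longest wavelength is m = 4: λ = 2 × 2.5 × 644 / 4.50 = 716 nm.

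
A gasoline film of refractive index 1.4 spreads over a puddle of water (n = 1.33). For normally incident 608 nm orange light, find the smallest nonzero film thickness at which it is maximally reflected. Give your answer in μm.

0.109 μm

At the upper boundary (n = 1.0 to n = 1.4) the reflected ray undergoes a half-wave phase shift.
Ray reflecting at the bottom interface goes from n = 1.4 toward n = 1.33: no phase shift.
Exactly one π shift → a net half-wave offset.
With one net inversion, constructive interference in reflection requires 2 n t = (m + ½) λ.
Minimum at m = 0: t = λ / (4 n) = 608 / (4 × 1.4) = 109 nm.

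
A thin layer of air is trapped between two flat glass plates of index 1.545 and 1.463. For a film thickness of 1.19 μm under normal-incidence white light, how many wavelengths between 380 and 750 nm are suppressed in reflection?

3

Top surface (1.545 → 1.0): reflection off a lower-index medium gives no phase shift.
Ray reflecting at the bottom interface goes from n = 1.0 toward n = 1.463: a half-wave phase shift.
The two reflections differ by half a wavelength.
For minimum reflection here: 2 n t = m λ.
λ = 2 n t / m = 2380 / m nm.
m=3: 793 nm (IR); m=4: 595 nm (visible); m=5: 476 nm (visible); m=6: 397 nm (visible); m=7: 340 nm (UV).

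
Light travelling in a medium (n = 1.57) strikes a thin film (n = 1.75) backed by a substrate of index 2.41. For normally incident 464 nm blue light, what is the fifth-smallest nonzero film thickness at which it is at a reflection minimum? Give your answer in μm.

0.597 μm

At the upper boundary (n = 1.57 to n = 1.75) the reflected ray undergoes a half-wave phase shift.
Bottom surface (1.75 → 2.41): reflection off a higher-index medium gives a half-wave phase shift.
The two reflections carry the same phase change, so no net offset.
So the condition for destructive reflection is 2 n t = (m + ½) λ.
The fifth-smallest nonzero thickness corresponds to m = 4: t = (m + ½) λ / (2 n) = 4.50 × 464 / (2 × 1.75) = 597 nm.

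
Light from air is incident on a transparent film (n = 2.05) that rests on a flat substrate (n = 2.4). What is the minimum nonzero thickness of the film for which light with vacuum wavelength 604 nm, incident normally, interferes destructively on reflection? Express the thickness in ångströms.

737 Å

Top surface (1.0 → 2.05): reflection off a higher-index medium gives a half-wave phase shift.
Bottom surface (2.05 → 2.4): reflection off a higher-index medium gives a half-wave phase shift.
The two reflections carry the same phase change, so no net offset.
So the condition for destructive reflection is 2 n t = (m + ½) λ.
Minimum at m = 0: t = λ / (4 n) = 604 / (4 × 2.05) = 73.7 nm.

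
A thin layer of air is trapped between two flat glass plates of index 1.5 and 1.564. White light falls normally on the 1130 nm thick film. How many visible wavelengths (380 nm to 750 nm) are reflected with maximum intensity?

3

At the upper boundary (n = 1.5 to n = 1.0) the reflected ray undergoes no phase shift.
Bottom surface (1.0 → 1.564): reflection off a higher-index medium gives a half-wave phase shift.
Net: one phase inversion between the two reflected rays.
With one net inversion, constructive interference in reflection requires 2 n t = (m + ½) λ.
λ = 2 n t / (m + ½) = 2260 / (m + ½) nm.
m=2: 904 nm (IR); m=3: 646 nm (visible); m=4: 502 nm (visible); m=5: 411 nm (visible); m=6: 348 nm (UV).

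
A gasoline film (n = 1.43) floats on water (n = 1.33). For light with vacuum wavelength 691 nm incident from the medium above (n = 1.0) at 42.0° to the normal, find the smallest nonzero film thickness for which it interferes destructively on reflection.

Ray reflecting at the top interface goes from n = 1.0 toward n = 1.43: a half-wave phase shift.
Ray reflecting at the bottom interface goes from n = 1.43 toward n = 1.33: no phase shift.
Exactly one π shift → a net half-wave offset.
For minimum reflection here: 2 n t cos θ_r = m λ.
Snell's law: 1.0 sin 42.0° = 1.43 sin θ_r → sin θ_r = 0.468, cos θ_r = 0.884.
Minimum nonzero at m = 1: t = λ / (2 n cos θ_r) = 691 / (2 × 1.43 × 0.884) = 273 nm.

273 nm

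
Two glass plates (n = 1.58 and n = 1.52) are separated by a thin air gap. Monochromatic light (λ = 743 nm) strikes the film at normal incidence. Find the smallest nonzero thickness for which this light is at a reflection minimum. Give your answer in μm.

Ray reflecting at the top interface goes from n = 1.58 toward n = 1.0: no phase shift.
Bottom surface (1.0 → 1.52): reflection off a higher-index medium gives a half-wave phase shift.
The two reflections differ by half a wavelength.
For dark reflection here: 2 n t = m λ.
The smallest nonzero thickness corresponds to m = 1: t = m λ / (2 n) = 1.00 × 743 / (2 × 1.0) = 372 nm.

0.372 μm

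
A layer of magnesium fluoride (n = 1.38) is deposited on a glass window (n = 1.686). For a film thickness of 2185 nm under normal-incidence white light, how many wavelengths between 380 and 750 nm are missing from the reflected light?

At the upper boundary (n = 1.0 to n = 1.38) the reflected ray undergoes a half-wave phase shift.
Ray reflecting at the bottom interface goes from n = 1.38 toward n = 1.686: a half-wave phase shift.
The two reflections carry the same phase change, so no net offset.
So the condition for destructive reflection is 2 n t = (m + ½) λ.
λ = 2 n t / (m + ½) = 6031 / (m + ½) nm.
m=7: 804 nm (IR); m=8: 709 nm (visible); m=9: 635 nm (visible); m=10: 574 nm (visible); m=11: 524 nm (visible); m=12: 482 nm (visible); m=13: 447 nm (visible); m=14: 416 nm (visible); m=15: 389 nm (visible); m=16: 365 nm (UV).

8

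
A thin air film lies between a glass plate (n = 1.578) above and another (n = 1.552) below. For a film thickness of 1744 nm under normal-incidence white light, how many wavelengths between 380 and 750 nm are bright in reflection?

4

Ray reflecting at the top interface goes from n = 1.578 toward n = 1.0: no phase shift.
Bottom surface (1.0 → 1.552): reflection off a higher-index medium gives a half-wave phase shift.
Exactly one π shift → a net half-wave offset.
For maximum reflection here: 2 n t = (m + ½) λ.
λ = 2 n t / (m + ½) = 3488 / (m + ½) nm.
m=4: 775 nm (IR); m=5: 634 nm (visible); m=6: 537 nm (visible); m=7: 465 nm (visible); m=8: 410 nm (visible); m=9: 367 nm (UV).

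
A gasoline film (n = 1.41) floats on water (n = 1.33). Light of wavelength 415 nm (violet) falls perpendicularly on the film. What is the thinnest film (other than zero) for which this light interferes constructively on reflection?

At the upper boundary (n = 1.0 to n = 1.41) the reflected ray undergoes a half-wave phase shift.
Ray reflecting at the bottom interface goes from n = 1.41 toward n = 1.33: no phase shift.
Net: one phase inversion between the two reflected rays.
For bright reflection here: 2 n t = (m + ½) λ.
Minimum at m = 0: t = λ / (4 n) = 415 / (4 × 1.41) = 73.6 nm.

73.6 nm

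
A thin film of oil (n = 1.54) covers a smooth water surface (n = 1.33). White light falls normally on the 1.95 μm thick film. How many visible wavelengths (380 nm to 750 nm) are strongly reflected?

8

Ray reflecting at the top interface goes from n = 1.0 toward n = 1.54: a half-wave phase shift.
At the lower boundary (n = 1.54 to n = 1.33) the reflected ray undergoes no phase shift.
The two reflections differ by half a wavelength.
So the condition for constructive reflection is 2 n t = (m + ½) λ.
λ = 2 n t / (m + ½) = 6006 / (m + ½) nm.
m=7: 801 nm (IR); m=8: 707 nm (visible); m=9: 632 nm (visible); m=10: 572 nm (visible); m=11: 522 nm (visible); m=12: 480 nm (visible); m=13: 445 nm (visible); m=14: 414 nm (visible); m=15: 387 nm (visible); m=16: 364 nm (UV).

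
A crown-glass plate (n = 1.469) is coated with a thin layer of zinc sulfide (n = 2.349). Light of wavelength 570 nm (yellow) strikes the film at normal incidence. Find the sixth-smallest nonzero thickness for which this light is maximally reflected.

At the upper boundary (n = 1.0 to n = 2.349) the reflected ray undergoes a half-wave phase shift.
At the lower boundary (n = 2.349 to n = 1.469) the reflected ray undergoes no phase shift.
Exactly one π shift → a net half-wave offset.
For bright reflection here: 2 n t = (m + ½) λ.
The sixth-smallest nonzero thickness corresponds to m = 5: t = (m + ½) λ / (2 n) = 5.50 × 570 / (2 × 2.349) = 667 nm.

667 nm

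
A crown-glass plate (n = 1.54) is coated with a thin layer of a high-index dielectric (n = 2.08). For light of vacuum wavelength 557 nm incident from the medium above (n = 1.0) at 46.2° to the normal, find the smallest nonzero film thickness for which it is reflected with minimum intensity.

At the upper boundary (n = 1.0 to n = 2.08) the reflected ray undergoes a half-wave phase shift.
At the lower boundary (n = 2.08 to n = 1.54) the reflected ray undergoes no phase shift.
The two reflections differ by half a wavelength.
So the condition for destructive reflection is 2 n t cos θ_r = m λ.
Snell's law: 1.0 sin 46.2° = 2.08 sin θ_r → sin θ_r = 0.347, cos θ_r = 0.938.
Minimum nonzero at m = 1: t = λ / (2 n cos θ_r) = 557 / (2 × 2.08 × 0.938) = 143 nm.

143 nm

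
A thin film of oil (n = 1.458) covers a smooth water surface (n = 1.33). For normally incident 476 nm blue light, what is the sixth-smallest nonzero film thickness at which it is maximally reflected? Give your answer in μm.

At the upper boundary (n = 1.0 to n = 1.458) the reflected ray undergoes a half-wave phase shift.
At the lower boundary (n = 1.458 to n = 1.33) the reflected ray undergoes no phase shift.
Net: one phase inversion between the two reflected rays.
With one net inversion, constructive interference in reflection requires 2 n t = (m + ½) λ.
The sixth-smallest nonzero thickness corresponds to m = 5: t = (m + ½) λ / (2 n) = 5.50 × 476 / (2 × 1.458) = 898 nm.

0.898 μm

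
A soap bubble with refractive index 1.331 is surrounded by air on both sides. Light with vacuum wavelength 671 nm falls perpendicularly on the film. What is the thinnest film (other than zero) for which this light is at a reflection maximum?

Top surface (1.0 → 1.331): reflection off a higher-index medium gives a half-wave phase shift.
At the lower boundary (n = 1.331 to n = 1.0) the reflected ray undergoes no phase shift.
The two reflections differ by half a wavelength.
So the condition for constructive reflection is 2 n t = (m + ½) λ.
Minimum at m = 0: t = λ / (4 n) = 671 / (4 × 1.331) = 126 nm.

126 nm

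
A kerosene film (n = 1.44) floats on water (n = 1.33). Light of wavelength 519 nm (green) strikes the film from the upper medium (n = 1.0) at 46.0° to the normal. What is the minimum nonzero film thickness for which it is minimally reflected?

At the upper boundary (n = 1.0 to n = 1.44) the reflected ray undergoes a half-wave phase shift.
At the lower boundary (n = 1.44 to n = 1.33) the reflected ray undergoes no phase shift.
The two reflections differ by half a wavelength.
With one net inversion, destructive interference in reflection requires 2 n t cos θ_r = m λ.
Snell's law: 1.0 sin 46.0° = 1.44 sin θ_r → sin θ_r = 0.500, cos θ_r = 0.866.
Minimum nonzero at m = 1: t = λ / (2 n cos θ_r) = 519 / (2 × 1.44 × 0.866) = 208 nm.

208 nm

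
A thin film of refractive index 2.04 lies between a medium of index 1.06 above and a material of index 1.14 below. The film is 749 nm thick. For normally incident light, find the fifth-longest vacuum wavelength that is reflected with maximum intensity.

679 nm

Top surface (1.06 → 2.04): reflection off a higher-index medium gives a half-wave phase shift.
Ray reflecting at the bottom interface goes from n = 2.04 toward n = 1.14: no phase shift.
Exactly one π shift → a net half-wave offset.
With one net inversion, constructive interference in reflection requires 2 n t = (m + ½) λ.
λ = 2 n t / (m + ½). The fifth-longest wavelength is m = 4: λ = 2 × 2.04 × 749 / 4.50 = 679 nm.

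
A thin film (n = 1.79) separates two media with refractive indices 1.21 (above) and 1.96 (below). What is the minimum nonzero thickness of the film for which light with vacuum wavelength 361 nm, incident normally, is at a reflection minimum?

Ray reflecting at the top interface goes from n = 1.21 toward n = 1.79: a half-wave phase shift.
Bottom surface (1.79 → 1.96): reflection off a higher-index medium gives a half-wave phase shift.
Net: no relative phase inversion (both shifts match).
So the condition for destructive reflection is 2 n t = (m + ½) λ.
Minimum at m = 0: t = λ / (4 n) = 361 / (4 × 1.79) = 50.4 nm.

50.4 nm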